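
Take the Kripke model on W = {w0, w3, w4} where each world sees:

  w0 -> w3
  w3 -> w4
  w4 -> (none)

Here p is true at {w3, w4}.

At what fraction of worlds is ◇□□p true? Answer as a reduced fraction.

w0: successors {w3}; □□p there: w3:T. ✓
w3: successors {w4}; □□p there: w4:T. ✓
w4: no successors, so ◇□□p fails. ✗
That's 2 of 3 worlds, so 2/3.

2/3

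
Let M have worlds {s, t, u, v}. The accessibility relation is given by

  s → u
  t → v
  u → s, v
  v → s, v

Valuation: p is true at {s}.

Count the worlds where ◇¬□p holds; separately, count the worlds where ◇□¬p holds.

4 and 2

For ◇¬□p:
s: successors {u}; ¬□p there: u:T. ✓
t: successors {v}; ¬□p there: v:T. ✓
u: successors {s, v}; ¬□p there: s:T, v:T. ✓
v: successors {s, v}; ¬□p there: s:T, v:T. ✓
— 4 worlds.
For ◇□¬p:
s: successors {u}; □¬p there: u:F. ✗
t: successors {v}; □¬p there: v:F. ✗
u: successors {s, v}; □¬p there: s:T, v:F. ✓
v: successors {s, v}; □¬p there: s:T, v:F. ✓
— 2 worlds.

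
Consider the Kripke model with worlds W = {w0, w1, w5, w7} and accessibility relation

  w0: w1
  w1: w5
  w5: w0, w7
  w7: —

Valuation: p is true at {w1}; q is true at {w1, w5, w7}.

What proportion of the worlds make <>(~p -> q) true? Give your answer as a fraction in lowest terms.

3/4

w0: successors {w1}; ~p -> q there: w1:T. ✓
w1: successors {w5}; ~p -> q there: w5:T. ✓
w5: successors {w0, w7}; ~p -> q there: w0:F, w7:T. ✓
w7: no successors, so <>(~p -> q) fails. ✗
That's 3 of 4 worlds, so 3/4.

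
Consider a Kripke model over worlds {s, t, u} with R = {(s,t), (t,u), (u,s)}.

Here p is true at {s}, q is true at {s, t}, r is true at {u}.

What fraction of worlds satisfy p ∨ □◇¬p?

2/3

s: p is T, □◇¬p is T. ✓
t: p is F, □◇¬p is F. ✗
u: p is F, □◇¬p is T. ✓
That's 2 of 3 worlds, so 2/3.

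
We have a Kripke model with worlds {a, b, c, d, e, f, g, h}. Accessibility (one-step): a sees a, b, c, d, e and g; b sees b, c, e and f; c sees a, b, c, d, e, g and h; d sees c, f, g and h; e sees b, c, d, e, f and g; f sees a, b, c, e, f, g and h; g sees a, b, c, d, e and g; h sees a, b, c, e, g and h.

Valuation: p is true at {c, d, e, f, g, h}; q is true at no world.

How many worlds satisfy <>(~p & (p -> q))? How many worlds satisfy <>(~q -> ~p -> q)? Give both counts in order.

7 and 8

For <>(~p & (p -> q)):
a: successors {a, b, c, d, e, g}; ~p & (p -> q) there: a:T, b:T, c:F, d:F, e:F, g:F. ✓
b: successors {b, c, e, f}; ~p & (p -> q) there: b:T, c:F, e:F, f:F. ✓
c: successors {a, b, c, d, e, g, h}; ~p & (p -> q) there: a:T, b:T, c:F, d:F, e:F, g:F, h:F. ✓
d: successors {c, f, g, h}; ~p & (p -> q) there: c:F, f:F, g:F, h:F. ✗
e: successors {b, c, d, e, f, g}; ~p & (p -> q) there: b:T, c:F, d:F, e:F, f:F, g:F. ✓
f: successors {a, b, c, e, f, g, h}; ~p & (p -> q) there: a:T, b:T, c:F, e:F, f:F, g:F, h:F. ✓
g: successors {a, b, c, d, e, g}; ~p & (p -> q) there: a:T, b:T, c:F, d:F, e:F, g:F. ✓
h: successors {a, b, c, e, g, h}; ~p & (p -> q) there: a:T, b:T, c:F, e:F, g:F, h:F. ✓
— 7 worlds.
For <>(~q -> ~p -> q):
a: successors {a, b, c, d, e, g}; ~q -> ~p -> q there: a:F, b:F, c:T, d:T, e:T, g:T. ✓
b: successors {b, c, e, f}; ~q -> ~p -> q there: b:F, c:T, e:T, f:T. ✓
c: successors {a, b, c, d, e, g, h}; ~q -> ~p -> q there: a:F, b:F, c:T, d:T, e:T, g:T, h:T. ✓
d: successors {c, f, g, h}; ~q -> ~p -> q there: c:T, f:T, g:T, h:T. ✓
e: successors {b, c, d, e, f, g}; ~q -> ~p -> q there: b:F, c:T, d:T, e:T, f:T, g:T. ✓
f: successors {a, b, c, e, f, g, h}; ~q -> ~p -> q there: a:F, b:F, c:T, e:T, f:T, g:T, h:T. ✓
g: successors {a, b, c, d, e, g}; ~q -> ~p -> q there: a:F, b:F, c:T, d:T, e:T, g:T. ✓
h: successors {a, b, c, e, g, h}; ~q -> ~p -> q there: a:F, b:F, c:T, e:T, g:T, h:T. ✓
— 8 worlds.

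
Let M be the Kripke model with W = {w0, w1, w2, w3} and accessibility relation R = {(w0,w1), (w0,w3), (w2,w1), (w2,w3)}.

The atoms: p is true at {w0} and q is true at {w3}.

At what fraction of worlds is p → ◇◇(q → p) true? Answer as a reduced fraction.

w0: p is T, ◇◇(q → p) is F. ✗
w1: p is F, ◇◇(q → p) is F. ✓
w2: p is F, ◇◇(q → p) is F. ✓
w3: p is F, ◇◇(q → p) is F. ✓
That's 3 of 4 worlds, so 3/4.

3/4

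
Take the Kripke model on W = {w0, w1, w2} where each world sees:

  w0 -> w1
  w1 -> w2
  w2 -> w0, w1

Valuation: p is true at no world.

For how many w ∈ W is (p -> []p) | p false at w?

0

w0: p -> []p is T, p is F. ✓
w1: p -> []p is T, p is F. ✓
w2: p -> []p is T, p is F. ✓
Satisfying worlds: {w0, w1, w2}.
So (p -> []p) | p fails at the other 0 worlds.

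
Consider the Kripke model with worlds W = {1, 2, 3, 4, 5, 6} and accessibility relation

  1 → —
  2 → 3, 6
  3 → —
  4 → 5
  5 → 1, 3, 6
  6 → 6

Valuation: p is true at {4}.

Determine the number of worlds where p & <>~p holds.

1

1: p is F, <>~p is F. ✗
2: p is F, <>~p is T. ✗
3: p is F, <>~p is F. ✗
4: p is T, <>~p is T. ✓
5: p is F, <>~p is T. ✗
6: p is F, <>~p is T. ✗
Satisfying worlds: {4}.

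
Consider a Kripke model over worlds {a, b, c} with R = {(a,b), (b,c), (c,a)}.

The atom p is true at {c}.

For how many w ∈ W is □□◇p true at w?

1

a: successors {b}; □◇p there: b:F. ✗
b: successors {c}; □◇p there: c:F. ✗
c: successors {a}; □◇p there: a:T. ✓
Satisfying worlds: {c}.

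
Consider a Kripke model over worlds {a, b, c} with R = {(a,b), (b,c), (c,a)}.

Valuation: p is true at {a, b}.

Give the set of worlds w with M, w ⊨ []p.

a: successors {b}; p there: b:T. ✓
b: successors {c}; p there: c:F. ✗
c: successors {a}; p there: a:T. ✓

{a, c}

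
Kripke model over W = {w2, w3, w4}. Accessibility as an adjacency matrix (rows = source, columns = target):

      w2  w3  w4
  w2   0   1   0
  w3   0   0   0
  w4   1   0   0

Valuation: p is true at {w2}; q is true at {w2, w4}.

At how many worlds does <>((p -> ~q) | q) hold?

w2: successors {w3}; (p -> ~q) | q there: w3:T. ✓
w3: no successors, so <>((p -> ~q) | q) fails. ✗
w4: successors {w2}; (p -> ~q) | q there: w2:T. ✓
Satisfying worlds: {w2, w4}.

2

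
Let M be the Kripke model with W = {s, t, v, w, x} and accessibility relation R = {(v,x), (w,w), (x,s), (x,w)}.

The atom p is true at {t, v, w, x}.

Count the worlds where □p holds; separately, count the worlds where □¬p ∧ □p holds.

For □p:
s: no successors, so □p holds vacuously. ✓
t: no successors, so □p holds vacuously. ✓
v: successors {x}; p there: x:T. ✓
w: successors {w}; p there: w:T. ✓
x: successors {s, w}; p there: s:F, w:T. ✗
— 4 worlds.
For □¬p ∧ □p:
s: □¬p is T, □p is T. ✓
t: □¬p is T, □p is T. ✓
v: □¬p is F, □p is T. ✗
w: □¬p is F, □p is T. ✗
x: □¬p is F, □p is F. ✗
— 2 worlds.

4 and 2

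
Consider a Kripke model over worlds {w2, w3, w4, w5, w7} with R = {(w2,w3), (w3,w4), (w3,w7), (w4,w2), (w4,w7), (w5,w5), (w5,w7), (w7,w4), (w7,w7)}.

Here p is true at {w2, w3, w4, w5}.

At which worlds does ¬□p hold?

w2: □p is T. ✗
w3: □p is F. ✓
w4: □p is F. ✓
w5: □p is F. ✓
w7: □p is F. ✓

{w3, w4, w5, w7}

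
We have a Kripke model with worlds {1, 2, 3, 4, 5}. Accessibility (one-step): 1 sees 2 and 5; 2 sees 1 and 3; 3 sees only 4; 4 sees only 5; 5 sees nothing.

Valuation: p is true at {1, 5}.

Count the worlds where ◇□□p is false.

1: successors {2, 5}; □□p there: 2:F, 5:T. ✓
2: successors {1, 3}; □□p there: 1:F, 3:T. ✓
3: successors {4}; □□p there: 4:T. ✓
4: successors {5}; □□p there: 5:T. ✓
5: no successors, so ◇□□p fails. ✗
Satisfying worlds: {1, 2, 3, 4}.
So ◇□□p fails at the other 1 world.

1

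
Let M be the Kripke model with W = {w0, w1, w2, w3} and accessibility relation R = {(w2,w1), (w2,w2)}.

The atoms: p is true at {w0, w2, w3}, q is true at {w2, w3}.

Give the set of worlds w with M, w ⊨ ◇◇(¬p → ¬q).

{w2}

w0: no successors, so ◇◇(¬p → ¬q) fails. ✗
w1: no successors, so ◇◇(¬p → ¬q) fails. ✗
w2: successors {w1, w2}; ◇(¬p → ¬q) there: w1:F, w2:T. ✓
w3: no successors, so ◇◇(¬p → ¬q) fails. ✗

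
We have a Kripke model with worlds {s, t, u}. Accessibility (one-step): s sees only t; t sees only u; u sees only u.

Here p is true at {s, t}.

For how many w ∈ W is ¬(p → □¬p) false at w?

s: p → □¬p is F. ✓
t: p → □¬p is T. ✗
u: p → □¬p is T. ✗
Satisfying worlds: {s}.
So ¬(p → □¬p) fails at the other 2 worlds.

2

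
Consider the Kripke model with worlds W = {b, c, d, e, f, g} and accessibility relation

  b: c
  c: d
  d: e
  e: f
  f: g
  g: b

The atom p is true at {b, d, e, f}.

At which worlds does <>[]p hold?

{b, c, d, f}

b: successors {c}; []p there: c:T. ✓
c: successors {d}; []p there: d:T. ✓
d: successors {e}; []p there: e:T. ✓
e: successors {f}; []p there: f:F. ✗
f: successors {g}; []p there: g:T. ✓
g: successors {b}; []p there: b:F. ✗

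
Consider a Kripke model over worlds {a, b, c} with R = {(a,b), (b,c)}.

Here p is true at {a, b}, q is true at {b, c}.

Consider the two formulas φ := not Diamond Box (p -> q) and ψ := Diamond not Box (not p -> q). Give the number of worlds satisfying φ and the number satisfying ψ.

For not Diamond Box (p -> q):
a: Diamond Box (p -> q) is T. ✗
b: Diamond Box (p -> q) is T. ✗
c: Diamond Box (p -> q) is F. ✓
— 1 world.
For Diamond not Box (not p -> q):
a: successors {b}; not Box (not p -> q) there: b:F. ✗
b: successors {c}; not Box (not p -> q) there: c:F. ✗
c: no successors, so Diamond not Box (not p -> q) fails. ✗
— 0 worlds.

1 and 0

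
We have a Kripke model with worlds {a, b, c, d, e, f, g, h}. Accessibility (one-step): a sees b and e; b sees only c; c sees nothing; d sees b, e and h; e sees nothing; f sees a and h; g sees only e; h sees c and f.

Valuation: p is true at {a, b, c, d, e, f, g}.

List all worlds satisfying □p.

a: successors {b, e}; p there: b:T, e:T. ✓
b: successors {c}; p there: c:T. ✓
c: no successors, so □p holds vacuously. ✓
d: successors {b, e, h}; p there: b:T, e:T, h:F. ✗
e: no successors, so □p holds vacuously. ✓
f: successors {a, h}; p there: a:T, h:F. ✗
g: successors {e}; p there: e:T. ✓
h: successors {c, f}; p there: c:T, f:T. ✓

{a, b, c, e, g, h}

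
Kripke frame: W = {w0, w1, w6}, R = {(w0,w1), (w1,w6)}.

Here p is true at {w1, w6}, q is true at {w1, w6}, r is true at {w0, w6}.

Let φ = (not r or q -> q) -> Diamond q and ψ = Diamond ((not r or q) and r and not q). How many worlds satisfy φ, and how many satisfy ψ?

For (not r or q -> q) -> Diamond q:
w0: not r or q -> q is T, Diamond q is T. ✓
w1: not r or q -> q is T, Diamond q is T. ✓
w6: not r or q -> q is T, Diamond q is F. ✗
— 2 worlds.
For Diamond ((not r or q) and r and not q):
w0: successors {w1}; (not r or q) and r and not q there: w1:F. ✗
w1: successors {w6}; (not r or q) and r and not q there: w6:F. ✗
w6: no successors, so Diamond ((not r or q) and r and not q) fails. ✗
— 0 worlds.

2 and 0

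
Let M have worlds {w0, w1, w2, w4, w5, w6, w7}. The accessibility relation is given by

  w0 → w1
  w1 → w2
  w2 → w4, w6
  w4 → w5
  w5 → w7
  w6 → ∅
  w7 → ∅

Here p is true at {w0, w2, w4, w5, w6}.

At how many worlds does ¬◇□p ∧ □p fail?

w0: ¬◇□p is F, □p is F. ✗
w1: ¬◇□p is F, □p is T. ✗
w2: ¬◇□p is F, □p is T. ✗
w4: ¬◇□p is T, □p is T. ✓
w5: ¬◇□p is F, □p is F. ✗
w6: ¬◇□p is T, □p is T. ✓
w7: ¬◇□p is T, □p is T. ✓
Satisfying worlds: {w4, w6, w7}.
So ¬◇□p ∧ □p fails at the other 4 worlds.

4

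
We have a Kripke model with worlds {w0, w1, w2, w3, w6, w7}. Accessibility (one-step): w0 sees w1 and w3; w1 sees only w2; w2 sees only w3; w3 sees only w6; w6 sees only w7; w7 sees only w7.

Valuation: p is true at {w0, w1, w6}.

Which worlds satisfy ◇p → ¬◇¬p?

w0: ◇p is T, ¬◇¬p is F. ✗
w1: ◇p is F, ¬◇¬p is F. ✓
w2: ◇p is F, ¬◇¬p is F. ✓
w3: ◇p is T, ¬◇¬p is T. ✓
w6: ◇p is F, ¬◇¬p is F. ✓
w7: ◇p is F, ¬◇¬p is F. ✓

{w1, w2, w3, w6, w7}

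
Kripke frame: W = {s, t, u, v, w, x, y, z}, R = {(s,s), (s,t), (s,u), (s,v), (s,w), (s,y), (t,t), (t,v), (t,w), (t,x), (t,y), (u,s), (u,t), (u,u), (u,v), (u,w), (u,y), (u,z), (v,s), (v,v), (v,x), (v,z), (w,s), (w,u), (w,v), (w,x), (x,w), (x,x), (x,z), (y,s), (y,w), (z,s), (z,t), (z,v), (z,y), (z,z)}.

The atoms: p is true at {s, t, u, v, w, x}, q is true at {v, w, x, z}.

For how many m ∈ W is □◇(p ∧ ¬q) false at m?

s: successors {s, t, u, v, w, y}; ◇(p ∧ ¬q) there: s:T, t:T, u:T, v:T, w:T, y:T. ✓
t: successors {t, v, w, x, y}; ◇(p ∧ ¬q) there: t:T, v:T, w:T, x:F, y:T. ✗
u: successors {s, t, u, v, w, y, z}; ◇(p ∧ ¬q) there: s:T, t:T, u:T, v:T, w:T, y:T, z:T. ✓
v: successors {s, v, x, z}; ◇(p ∧ ¬q) there: s:T, v:T, x:F, z:T. ✗
w: successors {s, u, v, x}; ◇(p ∧ ¬q) there: s:T, u:T, v:T, x:F. ✗
x: successors {w, x, z}; ◇(p ∧ ¬q) there: w:T, x:F, z:T. ✗
y: successors {s, w}; ◇(p ∧ ¬q) there: s:T, w:T. ✓
z: successors {s, t, v, y, z}; ◇(p ∧ ¬q) there: s:T, t:T, v:T, y:T, z:T. ✓
Satisfying worlds: {s, u, y, z}.
So □◇(p ∧ ¬q) fails at the other 4 worlds.

4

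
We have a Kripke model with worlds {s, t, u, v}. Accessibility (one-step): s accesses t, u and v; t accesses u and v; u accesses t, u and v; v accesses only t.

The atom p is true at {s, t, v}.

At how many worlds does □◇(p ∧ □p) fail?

s: successors {t, u, v}; ◇(p ∧ □p) there: t:T, u:T, v:F. ✗
t: successors {u, v}; ◇(p ∧ □p) there: u:T, v:F. ✗
u: successors {t, u, v}; ◇(p ∧ □p) there: t:T, u:T, v:F. ✗
v: successors {t}; ◇(p ∧ □p) there: t:T. ✓
Satisfying worlds: {v}.
So □◇(p ∧ □p) fails at the other 3 worlds.

3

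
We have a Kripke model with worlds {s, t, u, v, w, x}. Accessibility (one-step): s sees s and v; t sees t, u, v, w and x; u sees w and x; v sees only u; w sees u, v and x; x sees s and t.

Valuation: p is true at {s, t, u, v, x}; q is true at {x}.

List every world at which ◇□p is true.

{s, t, u, w, x}

s: successors {s, v}; □p there: s:T, v:T. ✓
t: successors {t, u, v, w, x}; □p there: t:F, u:F, v:T, w:T, x:T. ✓
u: successors {w, x}; □p there: w:T, x:T. ✓
v: successors {u}; □p there: u:F. ✗
w: successors {u, v, x}; □p there: u:F, v:T, x:T. ✓
x: successors {s, t}; □p there: s:T, t:F. ✓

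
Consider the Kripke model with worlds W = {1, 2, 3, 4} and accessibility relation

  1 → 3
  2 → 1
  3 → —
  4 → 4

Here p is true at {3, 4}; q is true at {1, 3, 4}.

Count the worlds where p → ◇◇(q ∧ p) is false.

1

1: p is F, ◇◇(q ∧ p) is F. ✓
2: p is F, ◇◇(q ∧ p) is T. ✓
3: p is T, ◇◇(q ∧ p) is F. ✗
4: p is T, ◇◇(q ∧ p) is T. ✓
Satisfying worlds: {1, 2, 4}.
So p → ◇◇(q ∧ p) fails at the other 1 world.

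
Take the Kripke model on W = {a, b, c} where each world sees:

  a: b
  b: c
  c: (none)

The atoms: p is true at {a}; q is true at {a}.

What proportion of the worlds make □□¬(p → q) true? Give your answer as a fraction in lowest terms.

2/3

a: successors {b}; □¬(p → q) there: b:F. ✗
b: successors {c}; □¬(p → q) there: c:T. ✓
c: no successors, so □□¬(p → q) holds vacuously. ✓
That's 2 of 3 worlds, so 2/3.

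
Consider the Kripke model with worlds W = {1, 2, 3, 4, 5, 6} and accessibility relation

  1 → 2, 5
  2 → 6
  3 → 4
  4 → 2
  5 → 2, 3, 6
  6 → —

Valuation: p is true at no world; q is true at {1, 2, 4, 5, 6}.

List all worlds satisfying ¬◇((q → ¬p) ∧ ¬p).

1: ◇((q → ¬p) ∧ ¬p) is T. ✗
2: ◇((q → ¬p) ∧ ¬p) is T. ✗
3: ◇((q → ¬p) ∧ ¬p) is T. ✗
4: ◇((q → ¬p) ∧ ¬p) is T. ✗
5: ◇((q → ¬p) ∧ ¬p) is T. ✗
6: ◇((q → ¬p) ∧ ¬p) is F. ✓

{6}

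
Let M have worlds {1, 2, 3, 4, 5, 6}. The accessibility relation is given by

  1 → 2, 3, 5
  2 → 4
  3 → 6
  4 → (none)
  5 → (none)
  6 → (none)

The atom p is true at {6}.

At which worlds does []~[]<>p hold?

{4, 5, 6}

1: successors {2, 3, 5}; ~[]<>p there: 2:T, 3:T, 5:F. ✗
2: successors {4}; ~[]<>p there: 4:F. ✗
3: successors {6}; ~[]<>p there: 6:F. ✗
4: no successors, so []~[]<>p holds vacuously. ✓
5: no successors, so []~[]<>p holds vacuously. ✓
6: no successors, so []~[]<>p holds vacuously. ✓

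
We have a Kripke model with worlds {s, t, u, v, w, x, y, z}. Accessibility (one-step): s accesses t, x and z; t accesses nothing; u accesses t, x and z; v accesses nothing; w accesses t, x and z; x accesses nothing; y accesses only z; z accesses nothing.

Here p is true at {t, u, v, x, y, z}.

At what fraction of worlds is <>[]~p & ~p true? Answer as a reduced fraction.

1/4

s: <>[]~p is T, ~p is T. ✓
t: <>[]~p is F, ~p is F. ✗
u: <>[]~p is T, ~p is F. ✗
v: <>[]~p is F, ~p is F. ✗
w: <>[]~p is T, ~p is T. ✓
x: <>[]~p is F, ~p is F. ✗
y: <>[]~p is T, ~p is F. ✗
z: <>[]~p is F, ~p is F. ✗
That's 2 of 8 worlds, so 2/8 = 1/4.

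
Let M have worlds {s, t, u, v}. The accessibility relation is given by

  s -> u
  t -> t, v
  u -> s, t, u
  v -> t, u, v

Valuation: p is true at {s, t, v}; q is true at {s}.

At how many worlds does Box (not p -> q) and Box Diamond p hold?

1

s: Box (not p -> q) is F, Box Diamond p is T. ✗
t: Box (not p -> q) is T, Box Diamond p is T. ✓
u: Box (not p -> q) is F, Box Diamond p is F. ✗
v: Box (not p -> q) is F, Box Diamond p is T. ✗
Satisfying worlds: {t}.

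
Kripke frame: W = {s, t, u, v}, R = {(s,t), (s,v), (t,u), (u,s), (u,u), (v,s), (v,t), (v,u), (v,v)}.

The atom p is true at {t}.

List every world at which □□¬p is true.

s: successors {t, v}; □¬p there: t:T, v:F. ✗
t: successors {u}; □¬p there: u:T. ✓
u: successors {s, u}; □¬p there: s:F, u:T. ✗
v: successors {s, t, u, v}; □¬p there: s:F, t:T, u:T, v:F. ✗

{t}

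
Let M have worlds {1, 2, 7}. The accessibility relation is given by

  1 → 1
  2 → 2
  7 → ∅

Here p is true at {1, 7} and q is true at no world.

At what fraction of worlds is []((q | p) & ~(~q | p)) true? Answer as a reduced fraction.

1/3

1: successors {1}; (q | p) & ~(~q | p) there: 1:F. ✗
2: successors {2}; (q | p) & ~(~q | p) there: 2:F. ✗
7: no successors, so []((q | p) & ~(~q | p)) holds vacuously. ✓
That's 1 of 3 worlds, so 1/3.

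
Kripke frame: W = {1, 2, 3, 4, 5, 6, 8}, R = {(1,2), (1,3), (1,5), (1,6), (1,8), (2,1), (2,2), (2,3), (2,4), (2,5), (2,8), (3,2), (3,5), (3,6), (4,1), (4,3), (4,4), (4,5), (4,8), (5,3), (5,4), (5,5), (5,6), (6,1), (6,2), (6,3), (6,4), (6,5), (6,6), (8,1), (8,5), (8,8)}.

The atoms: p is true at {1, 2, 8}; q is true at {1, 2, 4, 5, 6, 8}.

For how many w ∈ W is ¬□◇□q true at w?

5

1: □◇□q is F. ✓
2: □◇□q is F. ✓
3: □◇□q is T. ✗
4: □◇□q is F. ✓
5: □◇□q is F. ✓
6: □◇□q is F. ✓
8: □◇□q is T. ✗
Satisfying worlds: {1, 2, 4, 5, 6}.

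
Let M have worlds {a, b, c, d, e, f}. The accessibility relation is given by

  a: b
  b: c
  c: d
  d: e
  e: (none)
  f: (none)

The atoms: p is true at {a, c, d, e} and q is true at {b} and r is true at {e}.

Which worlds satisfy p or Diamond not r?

a: p is T, Diamond not r is T. ✓
b: p is F, Diamond not r is T. ✓
c: p is T, Diamond not r is T. ✓
d: p is T, Diamond not r is F. ✓
e: p is T, Diamond not r is F. ✓
f: p is F, Diamond not r is F. ✗

{a, b, c, d, e}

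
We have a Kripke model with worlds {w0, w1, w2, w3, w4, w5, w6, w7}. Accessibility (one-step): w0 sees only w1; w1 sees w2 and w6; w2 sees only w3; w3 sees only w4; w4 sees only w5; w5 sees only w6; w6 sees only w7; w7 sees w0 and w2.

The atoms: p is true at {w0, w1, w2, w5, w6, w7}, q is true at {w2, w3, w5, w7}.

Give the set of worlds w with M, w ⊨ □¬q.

{w0, w3, w5}

w0: successors {w1}; ¬q there: w1:T. ✓
w1: successors {w2, w6}; ¬q there: w2:F, w6:T. ✗
w2: successors {w3}; ¬q there: w3:F. ✗
w3: successors {w4}; ¬q there: w4:T. ✓
w4: successors {w5}; ¬q there: w5:F. ✗
w5: successors {w6}; ¬q there: w6:T. ✓
w6: successors {w7}; ¬q there: w7:F. ✗
w7: successors {w0, w2}; ¬q there: w0:T, w2:F. ✗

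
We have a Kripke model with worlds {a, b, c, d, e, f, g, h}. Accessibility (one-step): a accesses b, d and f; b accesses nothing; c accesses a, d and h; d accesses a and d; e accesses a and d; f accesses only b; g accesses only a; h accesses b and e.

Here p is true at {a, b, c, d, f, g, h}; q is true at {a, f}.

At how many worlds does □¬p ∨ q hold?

a: □¬p is F, q is T. ✓
b: □¬p is T, q is F. ✓
c: □¬p is F, q is F. ✗
d: □¬p is F, q is F. ✗
e: □¬p is F, q is F. ✗
f: □¬p is F, q is T. ✓
g: □¬p is F, q is F. ✗
h: □¬p is F, q is F. ✗
Satisfying worlds: {a, b, f}.

3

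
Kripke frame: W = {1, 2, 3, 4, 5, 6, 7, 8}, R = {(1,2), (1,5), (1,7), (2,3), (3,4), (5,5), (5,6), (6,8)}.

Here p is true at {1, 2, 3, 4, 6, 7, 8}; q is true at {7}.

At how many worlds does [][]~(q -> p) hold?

1: successors {2, 5, 7}; []~(q -> p) there: 2:F, 5:F, 7:T. ✗
2: successors {3}; []~(q -> p) there: 3:F. ✗
3: successors {4}; []~(q -> p) there: 4:T. ✓
4: no successors, so [][]~(q -> p) holds vacuously. ✓
5: successors {5, 6}; []~(q -> p) there: 5:F, 6:F. ✗
6: successors {8}; []~(q -> p) there: 8:T. ✓
7: no successors, so [][]~(q -> p) holds vacuously. ✓
8: no successors, so [][]~(q -> p) holds vacuously. ✓
Satisfying worlds: {3, 4, 6, 7, 8}.

5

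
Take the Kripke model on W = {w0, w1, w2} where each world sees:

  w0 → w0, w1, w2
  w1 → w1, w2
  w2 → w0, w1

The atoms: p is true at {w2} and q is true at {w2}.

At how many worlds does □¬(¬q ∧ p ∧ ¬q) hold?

w0: successors {w0, w1, w2}; ¬(¬q ∧ p ∧ ¬q) there: w0:T, w1:T, w2:T. ✓
w1: successors {w1, w2}; ¬(¬q ∧ p ∧ ¬q) there: w1:T, w2:T. ✓
w2: successors {w0, w1}; ¬(¬q ∧ p ∧ ¬q) there: w0:T, w1:T. ✓
Satisfying worlds: {w0, w1, w2}.

3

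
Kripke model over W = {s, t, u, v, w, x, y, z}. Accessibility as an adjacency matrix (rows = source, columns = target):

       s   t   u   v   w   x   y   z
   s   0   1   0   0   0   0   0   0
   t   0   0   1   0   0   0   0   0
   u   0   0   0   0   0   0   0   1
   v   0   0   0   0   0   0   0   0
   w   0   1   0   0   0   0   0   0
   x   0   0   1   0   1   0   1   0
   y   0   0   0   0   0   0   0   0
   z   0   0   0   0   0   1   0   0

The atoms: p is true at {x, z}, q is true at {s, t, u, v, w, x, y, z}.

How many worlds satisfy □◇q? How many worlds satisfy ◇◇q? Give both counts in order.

For □◇q:
s: successors {t}; ◇q there: t:T. ✓
t: successors {u}; ◇q there: u:T. ✓
u: successors {z}; ◇q there: z:T. ✓
v: no successors, so □◇q holds vacuously. ✓
w: successors {t}; ◇q there: t:T. ✓
x: successors {u, w, y}; ◇q there: u:T, w:T, y:F. ✗
y: no successors, so □◇q holds vacuously. ✓
z: successors {x}; ◇q there: x:T. ✓
— 7 worlds.
For ◇◇q:
s: successors {t}; ◇q there: t:T. ✓
t: successors {u}; ◇q there: u:T. ✓
u: successors {z}; ◇q there: z:T. ✓
v: no successors, so ◇◇q fails. ✗
w: successors {t}; ◇q there: t:T. ✓
x: successors {u, w, y}; ◇q there: u:T, w:T, y:F. ✓
y: no successors, so ◇◇q fails. ✗
z: successors {x}; ◇q there: x:T. ✓
— 6 worlds.

7 and 6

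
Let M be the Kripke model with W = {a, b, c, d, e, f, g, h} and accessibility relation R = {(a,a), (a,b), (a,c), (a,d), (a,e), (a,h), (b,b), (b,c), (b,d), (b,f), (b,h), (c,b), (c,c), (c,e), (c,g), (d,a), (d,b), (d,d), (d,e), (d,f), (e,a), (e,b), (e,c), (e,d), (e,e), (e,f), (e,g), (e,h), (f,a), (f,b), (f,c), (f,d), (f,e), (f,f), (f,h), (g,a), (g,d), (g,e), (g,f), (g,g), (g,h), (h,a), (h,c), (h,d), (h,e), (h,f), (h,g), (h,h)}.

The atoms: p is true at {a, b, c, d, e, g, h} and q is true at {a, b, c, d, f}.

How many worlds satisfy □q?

a: successors {a, b, c, d, e, h}; q there: a:T, b:T, c:T, d:T, e:F, h:F. ✗
b: successors {b, c, d, f, h}; q there: b:T, c:T, d:T, f:T, h:F. ✗
c: successors {b, c, e, g}; q there: b:T, c:T, e:F, g:F. ✗
d: successors {a, b, d, e, f}; q there: a:T, b:T, d:T, e:F, f:T. ✗
e: successors {a, b, c, d, e, f, g, h}; q there: a:T, b:T, c:T, d:T, e:F, f:T, g:F, h:F. ✗
f: successors {a, b, c, d, e, f, h}; q there: a:T, b:T, c:T, d:T, e:F, f:T, h:F. ✗
g: successors {a, d, e, f, g, h}; q there: a:T, d:T, e:F, f:T, g:F, h:F. ✗
h: successors {a, c, d, e, f, g, h}; q there: a:T, c:T, d:T, e:F, f:T, g:F, h:F. ✗
Satisfying worlds: ∅.

0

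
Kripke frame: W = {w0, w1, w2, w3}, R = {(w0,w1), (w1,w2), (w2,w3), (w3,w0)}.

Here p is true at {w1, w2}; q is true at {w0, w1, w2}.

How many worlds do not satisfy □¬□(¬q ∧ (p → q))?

w0: successors {w1}; ¬□(¬q ∧ (p → q)) there: w1:T. ✓
w1: successors {w2}; ¬□(¬q ∧ (p → q)) there: w2:F. ✗
w2: successors {w3}; ¬□(¬q ∧ (p → q)) there: w3:T. ✓
w3: successors {w0}; ¬□(¬q ∧ (p → q)) there: w0:T. ✓
Satisfying worlds: {w0, w2, w3}.
So □¬□(¬q ∧ (p → q)) fails at the other 1 world.

1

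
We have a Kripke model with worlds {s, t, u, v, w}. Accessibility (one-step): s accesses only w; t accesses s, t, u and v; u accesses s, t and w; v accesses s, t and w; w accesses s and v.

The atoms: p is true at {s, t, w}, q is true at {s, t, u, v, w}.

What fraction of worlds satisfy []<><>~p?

s: successors {w}; <><>~p there: w:F. ✗
t: successors {s, t, u, v}; <><>~p there: s:T, t:T, u:T, v:T. ✓
u: successors {s, t, w}; <><>~p there: s:T, t:T, w:F. ✗
v: successors {s, t, w}; <><>~p there: s:T, t:T, w:F. ✗
w: successors {s, v}; <><>~p there: s:T, v:T. ✓
That's 2 of 5 worlds, so 2/5.

2/5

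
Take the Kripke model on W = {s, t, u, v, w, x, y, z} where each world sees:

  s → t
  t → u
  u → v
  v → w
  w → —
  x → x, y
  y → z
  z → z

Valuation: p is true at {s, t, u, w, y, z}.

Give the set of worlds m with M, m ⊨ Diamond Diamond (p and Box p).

s: successors {t}; Diamond (p and Box p) there: t:F. ✗
t: successors {u}; Diamond (p and Box p) there: u:F. ✗
u: successors {v}; Diamond (p and Box p) there: v:T. ✓
v: successors {w}; Diamond (p and Box p) there: w:F. ✗
w: no successors, so Diamond Diamond (p and Box p) fails. ✗
x: successors {x, y}; Diamond (p and Box p) there: x:T, y:T. ✓
y: successors {z}; Diamond (p and Box p) there: z:T. ✓
z: successors {z}; Diamond (p and Box p) there: z:T. ✓

{u, x, y, z}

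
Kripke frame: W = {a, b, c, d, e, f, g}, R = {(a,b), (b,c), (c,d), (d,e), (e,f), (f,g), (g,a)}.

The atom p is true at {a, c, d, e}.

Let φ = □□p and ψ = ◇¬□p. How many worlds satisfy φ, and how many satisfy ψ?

4 and 3

For □□p:
a: successors {b}; □p there: b:T. ✓
b: successors {c}; □p there: c:T. ✓
c: successors {d}; □p there: d:T. ✓
d: successors {e}; □p there: e:F. ✗
e: successors {f}; □p there: f:F. ✗
f: successors {g}; □p there: g:T. ✓
g: successors {a}; □p there: a:F. ✗
— 4 worlds.
For ◇¬□p:
a: successors {b}; ¬□p there: b:F. ✗
b: successors {c}; ¬□p there: c:F. ✗
c: successors {d}; ¬□p there: d:F. ✗
d: successors {e}; ¬□p there: e:T. ✓
e: successors {f}; ¬□p there: f:T. ✓
f: successors {g}; ¬□p there: g:F. ✗
g: successors {a}; ¬□p there: a:T. ✓
— 3 worlds.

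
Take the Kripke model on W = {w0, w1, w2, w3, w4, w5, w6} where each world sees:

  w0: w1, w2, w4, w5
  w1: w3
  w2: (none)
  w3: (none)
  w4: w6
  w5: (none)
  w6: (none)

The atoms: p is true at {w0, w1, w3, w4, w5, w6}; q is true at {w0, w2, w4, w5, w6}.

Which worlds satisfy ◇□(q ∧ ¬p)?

w0: successors {w1, w2, w4, w5}; □(q ∧ ¬p) there: w1:F, w2:T, w4:F, w5:T. ✓
w1: successors {w3}; □(q ∧ ¬p) there: w3:T. ✓
w2: no successors, so ◇□(q ∧ ¬p) fails. ✗
w3: no successors, so ◇□(q ∧ ¬p) fails. ✗
w4: successors {w6}; □(q ∧ ¬p) there: w6:T. ✓
w5: no successors, so ◇□(q ∧ ¬p) fails. ✗
w6: no successors, so ◇□(q ∧ ¬p) fails. ✗

{w0, w1, w4}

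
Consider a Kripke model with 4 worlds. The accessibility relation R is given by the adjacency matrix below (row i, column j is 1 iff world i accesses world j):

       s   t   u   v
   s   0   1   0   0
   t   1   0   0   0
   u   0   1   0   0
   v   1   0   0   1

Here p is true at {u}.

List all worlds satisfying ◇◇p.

s: successors {t}; ◇p there: t:F. ✗
t: successors {s}; ◇p there: s:F. ✗
u: successors {t}; ◇p there: t:F. ✗
v: successors {s, v}; ◇p there: s:F, v:F. ✗

∅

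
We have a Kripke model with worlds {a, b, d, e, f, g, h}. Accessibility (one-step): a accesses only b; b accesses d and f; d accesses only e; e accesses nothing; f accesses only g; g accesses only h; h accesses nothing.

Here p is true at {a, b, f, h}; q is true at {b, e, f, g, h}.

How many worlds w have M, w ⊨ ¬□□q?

a: □□q is F. ✓
b: □□q is T. ✗
d: □□q is T. ✗
e: □□q is T. ✗
f: □□q is T. ✗
g: □□q is T. ✗
h: □□q is T. ✗
Satisfying worlds: {a}.

1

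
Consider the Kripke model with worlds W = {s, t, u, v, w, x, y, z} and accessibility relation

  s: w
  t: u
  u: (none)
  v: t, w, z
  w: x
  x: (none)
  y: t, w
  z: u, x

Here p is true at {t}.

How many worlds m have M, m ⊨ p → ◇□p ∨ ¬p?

s: p is F, ◇□p ∨ ¬p is T. ✓
t: p is T, ◇□p ∨ ¬p is T. ✓
u: p is F, ◇□p ∨ ¬p is T. ✓
v: p is F, ◇□p ∨ ¬p is T. ✓
w: p is F, ◇□p ∨ ¬p is T. ✓
x: p is F, ◇□p ∨ ¬p is T. ✓
y: p is F, ◇□p ∨ ¬p is T. ✓
z: p is F, ◇□p ∨ ¬p is T. ✓
Satisfying worlds: {s, t, u, v, w, x, y, z}.

8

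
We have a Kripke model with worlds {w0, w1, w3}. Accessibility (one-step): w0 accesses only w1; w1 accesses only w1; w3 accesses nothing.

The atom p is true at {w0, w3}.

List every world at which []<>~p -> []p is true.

{w3}

w0: []<>~p is T, []p is F. ✗
w1: []<>~p is T, []p is F. ✗
w3: []<>~p is T, []p is T. ✓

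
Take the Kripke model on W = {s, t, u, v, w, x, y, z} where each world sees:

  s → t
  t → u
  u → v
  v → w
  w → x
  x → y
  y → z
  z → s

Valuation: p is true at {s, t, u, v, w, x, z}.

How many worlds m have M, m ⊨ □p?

s: successors {t}; p there: t:T. ✓
t: successors {u}; p there: u:T. ✓
u: successors {v}; p there: v:T. ✓
v: successors {w}; p there: w:T. ✓
w: successors {x}; p there: x:T. ✓
x: successors {y}; p there: y:F. ✗
y: successors {z}; p there: z:T. ✓
z: successors {s}; p there: s:T. ✓
Satisfying worlds: {s, t, u, v, w, y, z}.

7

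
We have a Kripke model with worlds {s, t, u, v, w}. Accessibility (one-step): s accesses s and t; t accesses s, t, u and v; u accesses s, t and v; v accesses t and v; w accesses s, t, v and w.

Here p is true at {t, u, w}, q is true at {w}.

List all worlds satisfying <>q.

s: successors {s, t}; q there: s:F, t:F. ✗
t: successors {s, t, u, v}; q there: s:F, t:F, u:F, v:F. ✗
u: successors {s, t, v}; q there: s:F, t:F, v:F. ✗
v: successors {t, v}; q there: t:F, v:F. ✗
w: successors {s, t, v, w}; q there: s:F, t:F, v:F, w:T. ✓

{w}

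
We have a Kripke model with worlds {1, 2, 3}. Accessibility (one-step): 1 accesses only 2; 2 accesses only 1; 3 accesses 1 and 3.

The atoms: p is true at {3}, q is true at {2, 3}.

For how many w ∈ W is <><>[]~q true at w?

1: successors {2}; <>[]~q there: 2:F. ✗
2: successors {1}; <>[]~q there: 1:T. ✓
3: successors {1, 3}; <>[]~q there: 1:T, 3:F. ✓
Satisfying worlds: {2, 3}.

2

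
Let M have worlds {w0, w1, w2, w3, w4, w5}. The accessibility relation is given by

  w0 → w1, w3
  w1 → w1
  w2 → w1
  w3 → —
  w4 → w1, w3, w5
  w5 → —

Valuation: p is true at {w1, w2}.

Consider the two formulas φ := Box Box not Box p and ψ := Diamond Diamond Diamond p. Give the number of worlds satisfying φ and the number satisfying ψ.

For Box Box not Box p:
w0: successors {w1, w3}; Box not Box p there: w1:F, w3:T. ✗
w1: successors {w1}; Box not Box p there: w1:F. ✗
w2: successors {w1}; Box not Box p there: w1:F. ✗
w3: no successors, so Box Box not Box p holds vacuously. ✓
w4: successors {w1, w3, w5}; Box not Box p there: w1:F, w3:T, w5:T. ✗
w5: no successors, so Box Box not Box p holds vacuously. ✓
— 2 worlds.
For Diamond Diamond Diamond p:
w0: successors {w1, w3}; Diamond Diamond p there: w1:T, w3:F. ✓
w1: successors {w1}; Diamond Diamond p there: w1:T. ✓
w2: successors {w1}; Diamond Diamond p there: w1:T. ✓
w3: no successors, so Diamond Diamond Diamond p fails. ✗
w4: successors {w1, w3, w5}; Diamond Diamond p there: w1:T, w3:F, w5:F. ✓
w5: no successors, so Diamond Diamond Diamond p fails. ✗
— 4 worlds.

2 and 4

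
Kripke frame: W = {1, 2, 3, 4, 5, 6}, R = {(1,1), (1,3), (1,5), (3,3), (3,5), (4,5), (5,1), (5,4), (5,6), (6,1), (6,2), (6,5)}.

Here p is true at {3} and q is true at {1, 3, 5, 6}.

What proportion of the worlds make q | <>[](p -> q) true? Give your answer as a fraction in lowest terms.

5/6

1: q is T, <>[](p -> q) is T. ✓
2: q is F, <>[](p -> q) is F. ✗
3: q is T, <>[](p -> q) is T. ✓
4: q is F, <>[](p -> q) is T. ✓
5: q is T, <>[](p -> q) is T. ✓
6: q is T, <>[](p -> q) is T. ✓
That's 5 of 6 worlds, so 5/6.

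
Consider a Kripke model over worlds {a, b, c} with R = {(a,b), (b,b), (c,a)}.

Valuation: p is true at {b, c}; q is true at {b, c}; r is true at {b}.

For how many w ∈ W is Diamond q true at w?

a: successors {b}; q there: b:T. ✓
b: successors {b}; q there: b:T. ✓
c: successors {a}; q there: a:F. ✗
Satisfying worlds: {a, b}.

2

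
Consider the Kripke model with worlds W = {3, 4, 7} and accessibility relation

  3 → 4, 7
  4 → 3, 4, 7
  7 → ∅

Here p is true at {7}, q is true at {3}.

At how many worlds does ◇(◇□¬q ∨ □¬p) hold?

2

3: successors {4, 7}; ◇□¬q ∨ □¬p there: 4:T, 7:T. ✓
4: successors {3, 4, 7}; ◇□¬q ∨ □¬p there: 3:T, 4:T, 7:T. ✓
7: no successors, so ◇(◇□¬q ∨ □¬p) fails. ✗
Satisfying worlds: {3, 4}.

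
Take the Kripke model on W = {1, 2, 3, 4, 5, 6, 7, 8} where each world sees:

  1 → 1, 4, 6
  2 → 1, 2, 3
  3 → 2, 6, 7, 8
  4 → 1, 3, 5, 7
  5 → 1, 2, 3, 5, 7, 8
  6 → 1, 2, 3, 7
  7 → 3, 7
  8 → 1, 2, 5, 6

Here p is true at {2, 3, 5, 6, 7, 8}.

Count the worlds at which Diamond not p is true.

6

1: successors {1, 4, 6}; not p there: 1:T, 4:T, 6:F. ✓
2: successors {1, 2, 3}; not p there: 1:T, 2:F, 3:F. ✓
3: successors {2, 6, 7, 8}; not p there: 2:F, 6:F, 7:F, 8:F. ✗
4: successors {1, 3, 5, 7}; not p there: 1:T, 3:F, 5:F, 7:F. ✓
5: successors {1, 2, 3, 5, 7, 8}; not p there: 1:T, 2:F, 3:F, 5:F, 7:F, 8:F. ✓
6: successors {1, 2, 3, 7}; not p there: 1:T, 2:F, 3:F, 7:F. ✓
7: successors {3, 7}; not p there: 3:F, 7:F. ✗
8: successors {1, 2, 5, 6}; not p there: 1:T, 2:F, 5:F, 6:F. ✓
Satisfying worlds: {1, 2, 4, 5, 6, 8}.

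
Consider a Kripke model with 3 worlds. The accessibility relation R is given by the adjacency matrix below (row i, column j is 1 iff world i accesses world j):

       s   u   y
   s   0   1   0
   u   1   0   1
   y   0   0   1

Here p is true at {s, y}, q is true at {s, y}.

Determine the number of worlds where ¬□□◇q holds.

1

s: □□◇q is F. ✓
u: □□◇q is T. ✗
y: □□◇q is T. ✗
Satisfying worlds: {s}.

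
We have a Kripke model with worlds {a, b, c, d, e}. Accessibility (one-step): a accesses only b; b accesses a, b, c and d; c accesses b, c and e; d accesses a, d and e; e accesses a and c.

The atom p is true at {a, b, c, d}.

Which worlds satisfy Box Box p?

a: successors {b}; Box p there: b:T. ✓
b: successors {a, b, c, d}; Box p there: a:T, b:T, c:F, d:F. ✗
c: successors {b, c, e}; Box p there: b:T, c:F, e:T. ✗
d: successors {a, d, e}; Box p there: a:T, d:F, e:T. ✗
e: successors {a, c}; Box p there: a:T, c:F. ✗

{a}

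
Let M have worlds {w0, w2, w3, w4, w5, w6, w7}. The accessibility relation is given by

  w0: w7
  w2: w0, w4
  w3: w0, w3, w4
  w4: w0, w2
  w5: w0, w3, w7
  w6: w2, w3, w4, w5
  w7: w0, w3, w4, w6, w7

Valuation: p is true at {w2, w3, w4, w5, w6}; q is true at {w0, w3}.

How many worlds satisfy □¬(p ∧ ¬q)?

w0: successors {w7}; ¬(p ∧ ¬q) there: w7:T. ✓
w2: successors {w0, w4}; ¬(p ∧ ¬q) there: w0:T, w4:F. ✗
w3: successors {w0, w3, w4}; ¬(p ∧ ¬q) there: w0:T, w3:T, w4:F. ✗
w4: successors {w0, w2}; ¬(p ∧ ¬q) there: w0:T, w2:F. ✗
w5: successors {w0, w3, w7}; ¬(p ∧ ¬q) there: w0:T, w3:T, w7:T. ✓
w6: successors {w2, w3, w4, w5}; ¬(p ∧ ¬q) there: w2:F, w3:T, w4:F, w5:F. ✗
w7: successors {w0, w3, w4, w6, w7}; ¬(p ∧ ¬q) there: w0:T, w3:T, w4:F, w6:F, w7:T. ✗
Satisfying worlds: {w0, w5}.

2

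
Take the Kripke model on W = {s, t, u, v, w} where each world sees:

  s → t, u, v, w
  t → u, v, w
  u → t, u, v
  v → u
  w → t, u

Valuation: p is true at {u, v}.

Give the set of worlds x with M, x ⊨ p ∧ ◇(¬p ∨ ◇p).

s: p is F, ◇(¬p ∨ ◇p) is T. ✗
t: p is F, ◇(¬p ∨ ◇p) is T. ✗
u: p is T, ◇(¬p ∨ ◇p) is T. ✓
v: p is T, ◇(¬p ∨ ◇p) is T. ✓
w: p is F, ◇(¬p ∨ ◇p) is T. ✗

{u, v}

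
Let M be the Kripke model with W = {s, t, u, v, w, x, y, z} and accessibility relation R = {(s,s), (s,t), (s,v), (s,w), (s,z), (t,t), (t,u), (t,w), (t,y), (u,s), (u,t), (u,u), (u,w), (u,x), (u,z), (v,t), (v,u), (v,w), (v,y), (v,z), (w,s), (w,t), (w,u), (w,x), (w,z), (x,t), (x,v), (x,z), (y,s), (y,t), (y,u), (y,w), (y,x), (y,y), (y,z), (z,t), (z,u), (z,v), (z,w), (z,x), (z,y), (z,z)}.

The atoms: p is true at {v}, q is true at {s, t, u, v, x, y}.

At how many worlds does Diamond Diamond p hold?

7

s: successors {s, t, v, w, z}; Diamond p there: s:T, t:F, v:F, w:F, z:T. ✓
t: successors {t, u, w, y}; Diamond p there: t:F, u:F, w:F, y:F. ✗
u: successors {s, t, u, w, x, z}; Diamond p there: s:T, t:F, u:F, w:F, x:T, z:T. ✓
v: successors {t, u, w, y, z}; Diamond p there: t:F, u:F, w:F, y:F, z:T. ✓
w: successors {s, t, u, x, z}; Diamond p there: s:T, t:F, u:F, x:T, z:T. ✓
x: successors {t, v, z}; Diamond p there: t:F, v:F, z:T. ✓
y: successors {s, t, u, w, x, y, z}; Diamond p there: s:T, t:F, u:F, w:F, x:T, y:F, z:T. ✓
z: successors {t, u, v, w, x, y, z}; Diamond p there: t:F, u:F, v:F, w:F, x:T, y:F, z:T. ✓
Satisfying worlds: {s, u, v, w, x, y, z}.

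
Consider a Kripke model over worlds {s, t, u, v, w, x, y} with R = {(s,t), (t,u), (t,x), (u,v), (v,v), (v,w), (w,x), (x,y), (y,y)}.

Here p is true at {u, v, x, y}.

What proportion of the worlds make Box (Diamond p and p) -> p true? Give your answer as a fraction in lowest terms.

s: Box (Diamond p and p) is F, p is F. ✓
t: Box (Diamond p and p) is T, p is F. ✗
u: Box (Diamond p and p) is T, p is T. ✓
v: Box (Diamond p and p) is F, p is T. ✓
w: Box (Diamond p and p) is T, p is F. ✗
x: Box (Diamond p and p) is T, p is T. ✓
y: Box (Diamond p and p) is T, p is T. ✓
That's 5 of 7 worlds, so 5/7.

5/7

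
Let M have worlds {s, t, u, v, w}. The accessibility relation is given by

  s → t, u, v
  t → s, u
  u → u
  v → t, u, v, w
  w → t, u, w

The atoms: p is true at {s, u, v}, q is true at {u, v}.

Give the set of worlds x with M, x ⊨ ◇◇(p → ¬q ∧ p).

{s, t, v, w}

s: successors {t, u, v}; ◇(p → ¬q ∧ p) there: t:T, u:F, v:T. ✓
t: successors {s, u}; ◇(p → ¬q ∧ p) there: s:T, u:F. ✓
u: successors {u}; ◇(p → ¬q ∧ p) there: u:F. ✗
v: successors {t, u, v, w}; ◇(p → ¬q ∧ p) there: t:T, u:F, v:T, w:T. ✓
w: successors {t, u, w}; ◇(p → ¬q ∧ p) there: t:T, u:F, w:T. ✓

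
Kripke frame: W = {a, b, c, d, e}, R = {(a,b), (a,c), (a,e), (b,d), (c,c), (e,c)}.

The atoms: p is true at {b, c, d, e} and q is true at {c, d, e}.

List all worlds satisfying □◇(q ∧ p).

a: successors {b, c, e}; ◇(q ∧ p) there: b:T, c:T, e:T. ✓
b: successors {d}; ◇(q ∧ p) there: d:F. ✗
c: successors {c}; ◇(q ∧ p) there: c:T. ✓
d: no successors, so □◇(q ∧ p) holds vacuously. ✓
e: successors {c}; ◇(q ∧ p) there: c:T. ✓

{a, c, d, e}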